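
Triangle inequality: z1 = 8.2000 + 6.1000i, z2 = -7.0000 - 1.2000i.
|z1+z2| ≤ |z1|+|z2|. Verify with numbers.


|z1| = sqrt(8.2^2 + 6.1^2) = sqrt(104.45) = 10.2201
|z2| = sqrt((-7)^2 + (-1.2)^2) = sqrt(50.44) = 7.1021
z1+z2 = 1.2000 + 4.9000i
|z1+z2| = sqrt(25.45) = 5.0448
|z1|+|z2| = 10.2201 + 7.1021 = 17.3222

|z1+z2| = 5.0448 ≤ |z1|+|z2| = 17.3222 (verified)


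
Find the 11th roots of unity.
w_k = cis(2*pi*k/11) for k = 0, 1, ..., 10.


The 11th roots of unity are cis(360k/11°) for k=0..10
Angle step = 360/11 = 32.7273°
Primitive root: cis(32.7273°)
Primitive root = 0.8413 + 0.5406i

11 roots at angles: 0°, 32.7273°, 65.4545°, 98.1818°, 130.9091°, 163.6364°, 196.3636°, 229.0909°, 261.8182°, 294.5455°, 327.2727°


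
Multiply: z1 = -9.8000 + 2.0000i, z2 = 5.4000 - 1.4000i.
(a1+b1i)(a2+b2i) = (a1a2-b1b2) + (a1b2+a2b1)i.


Real = -9.8*5.4 - 2*(-1.4) = -52.92 - (-2.8) = -50.12
Imag = -9.8*(-1.4) + 5.4*2 = 13.72 + 10.8 = 24.52

-50.1200 + 24.5200i


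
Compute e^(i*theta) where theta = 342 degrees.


cos(342°) = 0.9511
sin(342°) = -0.3090

e^(i*342°) = 0.9511 - 0.3090i


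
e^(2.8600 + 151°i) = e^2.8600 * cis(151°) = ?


e^2.8600 = 17.4615
cos(151°) = -0.87462
sin(151°) = 0.48481
Real = 17.4615*(-0.87462) = -15.2722
Imag = 17.4615*0.48481 = 8.4655

-15.2722 + 8.4655i


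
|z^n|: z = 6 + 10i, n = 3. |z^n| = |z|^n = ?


|z| = sqrt(36+100) = sqrt(136) = 11.6619
|z^3| = |z|^3 = (sqrt(136))^3 = 136*sqrt(136)

|z^3| = 136*sqrt(136) ≈ 1586.0189


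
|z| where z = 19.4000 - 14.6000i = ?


|z| = sqrt(19.4^2 + (-14.6)^2) = sqrt(376.36 + 213.16) = sqrt(589.52) = 24.2800

|z| = 24.2800


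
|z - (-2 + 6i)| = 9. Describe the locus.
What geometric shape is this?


|z - z0| = r is a circle with center z0 and radius r.
Center = (-2, 6), radius = 9

Circle with center (-2, 6) and radius 9


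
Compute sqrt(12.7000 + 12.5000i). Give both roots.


|z| = sqrt(161.29+156.25) = 17.8197
sqrt((|z|+a)/2) = sqrt((17.8197+12.7)/2) = sqrt(15.2598) = 3.9064
sqrt((|z|-a)/2) = sqrt((17.8197-12.7)/2) = sqrt(2.5598) = 1.5999

±(3.9064 + 1.5999i) i.e. 3.9064 + 1.5999i and -3.9064 - 1.5999i


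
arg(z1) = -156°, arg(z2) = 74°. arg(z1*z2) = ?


arg(z1*z2) = -156° + 74° = -82°
Normalized to (-180°, 180°]: -82°

-82°


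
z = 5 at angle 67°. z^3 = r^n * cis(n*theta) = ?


r^3 = 5^3 = 125
n*theta = 3*67° = 201° = 201° (mod 360)
a = 125*cos(201°) = -116.6976
b = 125*sin(201°) = -44.7960

125 cis(201°) = -116.6976 - 44.7960i


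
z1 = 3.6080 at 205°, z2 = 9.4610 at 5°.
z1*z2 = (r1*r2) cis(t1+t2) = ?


r = 3.6080 * 9.4610 = 34.1353
theta = 205° + 5° = 210° = 210° (mod 360)

34.1353 cis(210°)


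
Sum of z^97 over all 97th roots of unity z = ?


The roots are w_k = w^k with w = e^(2*pi*i/97), and (w^k)^97 = (w^97)^k.
So S = 1 + u + u^2 + ... + u^(96) with u = w^97.
97 = 1*97 + 0, so 97 is a multiple of 97 and u = (w^97)^1 = 1.
Every one of the 97 terms equals 1: S = 97

S = 97


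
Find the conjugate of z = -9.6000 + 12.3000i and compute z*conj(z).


z_bar = -9.6000 - 12.3000i
z*z_bar = (-9.6)^2 + 12.3^2 = 92.16 + 151.29 = 243.45

z_bar = -9.6000 - 12.3000i, z*z_bar = 243.45


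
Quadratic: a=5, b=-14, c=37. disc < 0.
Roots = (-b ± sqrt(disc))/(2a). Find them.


disc = (-14)^2 - 4*5*37 = 196 - 740 = -544
sqrt(|disc|) = sqrt(544) = 23.3238
Real part = 14/(2*5) = 1.4000
Imag part = 23.3238/(2*5) = 2.3324

1.4000 ± 2.3324i


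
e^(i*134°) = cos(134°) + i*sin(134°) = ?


cos(134°) = -0.6947
sin(134°) = 0.7193

e^(i*134°) = -0.6947 + 0.7193i


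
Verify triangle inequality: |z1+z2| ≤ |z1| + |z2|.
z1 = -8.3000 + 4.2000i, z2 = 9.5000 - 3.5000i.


|z1| = sqrt((-8.3)^2 + 4.2^2) = sqrt(86.53) = 9.3022
|z2| = sqrt(9.5^2 + (-3.5)^2) = sqrt(102.5) = 10.1242
z1+z2 = 1.2000 + 0.7000i
|z1+z2| = sqrt(1.93) = 1.3892
|z1|+|z2| = 9.3022 + 10.1242 = 19.4264

|z1+z2| = 1.3892 ≤ |z1|+|z2| = 19.4264 (verified)


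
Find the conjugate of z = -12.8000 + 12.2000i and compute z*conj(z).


z_bar = -12.8000 - 12.2000i
z*z_bar = (-12.8)^2 + 12.2^2 = 163.84 + 148.84 = 312.68

z_bar = -12.8000 - 12.2000i, z*z_bar = 312.68


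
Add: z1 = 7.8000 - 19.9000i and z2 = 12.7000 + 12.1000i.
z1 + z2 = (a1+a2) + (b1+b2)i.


Real: 7.8 + 12.7 = 20.5
Imag: -19.9 + 12.1 = -7.8

20.5000 - 7.8000i


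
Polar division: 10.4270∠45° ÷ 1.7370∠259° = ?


r = 10.4270 / 1.7370 = 6.0029
theta = 45° - 259° = -214° = 146° (mod 360)

6.0029 cis(146°)


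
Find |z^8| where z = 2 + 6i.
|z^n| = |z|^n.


|z| = sqrt(4+36) = sqrt(40) = 6.3246
|z^8| = |z|^8 = (sqrt(40))^8 = 40^4 = 2560000

|z^8| = 2560000


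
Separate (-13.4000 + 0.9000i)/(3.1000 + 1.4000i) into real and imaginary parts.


Multiply by conjugate: (-13.4000 + 0.9000i)(3.1000 - 1.4000i) / (3.1^2 + 1.4^2)
Numerator real = -13.4*3.1 + 0.9*1.4 = -40.28
Numerator imag = 0.9*3.1 - (-13.4)*1.4 = 21.55
Denominator = 11.57
Re(z) = -40.28/11.57 = -3.4814
Im(z) = 21.55/11.57 = 1.8626

Re(z) = -3.4814, Im(z) = 1.8626


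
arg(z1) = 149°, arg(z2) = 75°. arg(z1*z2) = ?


arg(z1*z2) = 149° + 75° = 224°
Normalized to (-180°, 180°]: -136°

-136°


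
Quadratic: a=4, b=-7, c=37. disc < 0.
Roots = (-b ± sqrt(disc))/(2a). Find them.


disc = (-7)^2 - 4*4*37 = 49 - 592 = -543
sqrt(|disc|) = sqrt(543) = 23.3024
Real part = 7/(2*4) = 0.8750
Imag part = 23.3024/(2*4) = 2.9128

0.8750 ± 2.9128i


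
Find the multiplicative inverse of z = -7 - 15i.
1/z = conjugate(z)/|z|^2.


|z|^2 = 49+225 = 274
1/z = (-7 + 15i)/274

1/z = -0.0255 + 0.0547i


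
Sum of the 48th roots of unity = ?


The sum of all 48th roots of unity is 0.
Geometric series: (1 - w^48)/(1 - w) = (1-1)/(1-w) = 0 since w^48 = 1, w ≠ 1.
Alternatively: coefficient of z^47 in z^48 - 1 is 0.

0


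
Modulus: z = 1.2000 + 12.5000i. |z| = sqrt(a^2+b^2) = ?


|z| = sqrt(1.2^2 + 12.5^2) = sqrt(1.44 + 156.25) = sqrt(157.69) = 12.5575

|z| = 12.5575


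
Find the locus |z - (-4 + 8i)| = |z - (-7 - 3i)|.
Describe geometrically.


Equal distances means the locus is the perpendicular bisector of z1 and z2.
Midpoint = ((-4+(-7))/2, (8+(-3))/2) = (-5.5000, 2.5000)

Perpendicular bisector through (-5.5000, 2.5000)


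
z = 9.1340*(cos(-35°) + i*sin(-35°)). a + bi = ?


a = 9.1340*cos(-35°) = 9.1340*0.81915 = 7.4821
b = 9.1340*sin(-35°) = 9.1340*(-0.573576) = -5.2390

7.4821 - 5.2390i


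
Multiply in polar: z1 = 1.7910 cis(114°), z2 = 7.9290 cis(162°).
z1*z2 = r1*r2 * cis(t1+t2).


r = 1.7910 * 7.9290 = 14.2008
theta = 114° + 162° = 276° = 276° (mod 360)

14.2008 cis(276°)


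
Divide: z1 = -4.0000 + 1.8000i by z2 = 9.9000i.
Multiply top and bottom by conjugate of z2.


Conjugate of z2 = -9.9000i
Numerator: (-4.0000 + 1.8000i)(-9.9000i) = 17.8200 + 39.6000i
Denominator: 0^2 + 9.9^2 = 98.01
Result = (17.8200 + 39.6000i)/98.01

0.1818 + 0.4040i


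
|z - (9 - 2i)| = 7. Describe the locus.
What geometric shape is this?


|z - z0| = r is a circle with center z0 and radius r.
Center = (9, -2), radius = 7

Circle with center (9, -2) and radius 7


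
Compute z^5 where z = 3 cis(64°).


r^5 = 3^5 = 243
n*theta = 5*64° = 320° = 320° (mod 360)
a = 243*cos(320°) = 186.1488
b = 243*sin(320°) = -156.1974

243 cis(320°) = 186.1488 - 156.1974i


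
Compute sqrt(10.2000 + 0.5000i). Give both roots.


|z| = sqrt(104.04+0.25) = 10.2122
sqrt((|z|+a)/2) = sqrt((10.2122+10.2)/2) = sqrt(10.2061) = 3.1947
sqrt((|z|-a)/2) = sqrt((10.2122-10.2)/2) = sqrt(0.0061) = 0.0783

±(3.1947 + 0.0783i) i.e. 3.1947 + 0.0783i and -3.1947 - 0.0783i


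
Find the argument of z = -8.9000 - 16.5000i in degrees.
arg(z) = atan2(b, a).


Re = -8.9, Im = -16.5
arg = atan2(-16.5, -8.9) = -118.3422 degrees

arg(z) = -118.3422 degrees


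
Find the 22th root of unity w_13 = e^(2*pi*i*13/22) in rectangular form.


Angle = 360*13/22 = 212.7273°
a = cos(212.7273°) = -0.8413
b = sin(212.7273°) = -0.5406

-0.8413 - 0.5406i


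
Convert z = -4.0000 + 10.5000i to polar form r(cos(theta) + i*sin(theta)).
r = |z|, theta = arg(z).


r = sqrt(16+110.25) = sqrt(126.25) = 11.2361
theta = atan2(10.5, -4) = 110.8545 degrees

r = 11.2361, theta = 110.8545 degrees


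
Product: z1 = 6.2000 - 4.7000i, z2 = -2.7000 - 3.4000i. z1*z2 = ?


Real = 6.2*(-2.7) - (-4.7)*(-3.4) = -16.74 - 15.98 = -32.72
Imag = 6.2*(-3.4) - (2.7)*(-4.7) = -21.08 + 12.69 = -8.39

-32.7200 - 8.3900i


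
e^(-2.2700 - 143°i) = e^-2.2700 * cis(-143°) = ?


e^-2.2700 = 0.1033
cos(-143°) = -0.7986
sin(-143°) = -0.6018
Real = 0.1033*(-0.7986) = -0.0825
Imag = 0.1033*(-0.6018) = -0.0622

-0.0825 - 0.0622i


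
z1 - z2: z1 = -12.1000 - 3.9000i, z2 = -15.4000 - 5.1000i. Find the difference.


Real: -12.1 + 15.4 = 3.3
Imag: -3.9 + 5.1 = 1.2

3.3000 + 1.2000i


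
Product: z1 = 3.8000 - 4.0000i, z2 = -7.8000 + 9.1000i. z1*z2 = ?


Real = 3.8*(-7.8) - (-4)*9.1 = -29.64 - (-36.4) = 6.76
Imag = 3.8*9.1 - (7.8)*(-4) = 34.58 + 31.2 = 65.78

6.7600 + 65.7800i


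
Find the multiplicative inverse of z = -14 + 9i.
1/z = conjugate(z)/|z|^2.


|z|^2 = 196+81 = 277
1/z = (-14 - 9i)/277

1/z = -0.0505 - 0.0325i


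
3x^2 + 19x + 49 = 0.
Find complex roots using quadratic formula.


disc = 19^2 - 4*3*49 = 361 - 588 = -227
sqrt(|disc|) = sqrt(227) = 15.0665
Real part = -19/(2*3) = -3.1667
Imag part = 15.0665/(2*3) = 2.5111

-3.1667 ± 2.5111i


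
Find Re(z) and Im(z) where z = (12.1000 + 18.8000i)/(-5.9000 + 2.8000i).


Multiply by conjugate: (12.1000 + 18.8000i)(-5.9000 - 2.8000i) / ((-5.9)^2 + 2.8^2)
Numerator real = 12.1*(-5.9) + 18.8*2.8 = -18.75
Numerator imag = 18.8*(-5.9) - 12.1*2.8 = -144.8
Denominator = 42.65
Re(z) = -18.75/42.65 = -0.4396
Im(z) = -144.8/42.65 = -3.3951

Re(z) = -0.4396, Im(z) = -3.3951


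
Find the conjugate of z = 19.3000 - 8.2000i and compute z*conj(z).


z_bar = 19.3000 + 8.2000i
z*z_bar = 19.3^2 + (-8.2)^2 = 372.49 + 67.24 = 439.73

z_bar = 19.3000 + 8.2000i, z*z_bar = 439.73


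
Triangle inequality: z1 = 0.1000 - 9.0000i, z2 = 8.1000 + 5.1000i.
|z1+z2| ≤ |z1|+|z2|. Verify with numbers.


|z1| = sqrt(0.1^2 + (-9)^2) = sqrt(81.01) = 9.0006
|z2| = sqrt(8.1^2 + 5.1^2) = sqrt(91.62) = 9.5718
z1+z2 = 8.2000 - 3.9000i
|z1+z2| = sqrt(82.45) = 9.0802
|z1|+|z2| = 9.0006 + 9.5718 = 18.5724

|z1+z2| = 9.0802 ≤ |z1|+|z2| = 18.5724 (verified)


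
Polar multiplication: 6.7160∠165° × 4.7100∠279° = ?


r = 6.7160 * 4.7100 = 31.6324
theta = 165° + 279° = 444° = 84° (mod 360)

31.6324 cis(84°)


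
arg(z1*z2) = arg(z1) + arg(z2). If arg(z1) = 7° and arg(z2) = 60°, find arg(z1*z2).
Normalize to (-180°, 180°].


arg(z1*z2) = 7° + 60° = 67°
Normalized to (-180°, 180°]: 67°

67°


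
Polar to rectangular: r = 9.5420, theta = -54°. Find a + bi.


a = 9.5420*cos(-54°) = 9.5420*0.587785 = 5.6086
b = 9.5420*sin(-54°) = 9.5420*(-0.809017) = -7.7196

5.6086 - 7.7196i


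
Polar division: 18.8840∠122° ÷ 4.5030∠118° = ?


r = 18.8840 / 4.5030 = 4.1936
theta = 122° - 118° = 4° = 4° (mod 360)

4.1936 cis(4°)


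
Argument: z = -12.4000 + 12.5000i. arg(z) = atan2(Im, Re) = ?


Re = -12.4, Im = 12.5
arg = atan2(12.5, -12.4) = 134.7699 degrees

arg(z) = 134.7699 degrees


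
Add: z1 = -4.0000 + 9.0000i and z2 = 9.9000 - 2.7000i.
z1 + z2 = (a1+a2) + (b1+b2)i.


Real: -4 + 9.9 = 5.9
Imag: 9 - 2.7 = 6.3

5.9000 + 6.3000i


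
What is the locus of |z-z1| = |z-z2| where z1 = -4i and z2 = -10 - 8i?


Equal distances means the locus is the perpendicular bisector of z1 and z2.
Midpoint = ((0+(-10))/2, (-4+(-8))/2) = (-5.0000, -6.0000)

Perpendicular bisector through (-5.0000, -6.0000)


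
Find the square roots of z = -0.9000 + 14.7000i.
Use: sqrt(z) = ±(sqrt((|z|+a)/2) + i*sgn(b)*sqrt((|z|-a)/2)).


|z| = sqrt(0.81+216.09) = 14.7275
sqrt((|z|+a)/2) = sqrt((14.7275+(-0.9))/2) = sqrt(6.9138) = 2.6294
sqrt((|z|-a)/2) = sqrt((14.7275-(-0.9))/2) = sqrt(7.8138) = 2.7953

±(2.6294 + 2.7953i) i.e. 2.6294 + 2.7953i and -2.6294 - 2.7953i


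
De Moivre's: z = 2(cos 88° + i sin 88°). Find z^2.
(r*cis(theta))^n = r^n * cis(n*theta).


r^2 = 2^2 = 4
n*theta = 2*88° = 176° = 176° (mod 360)
a = 4*cos(176°) = -3.9903
b = 4*sin(176°) = 0.2790

4 cis(176°) = -3.9903 + 0.2790i


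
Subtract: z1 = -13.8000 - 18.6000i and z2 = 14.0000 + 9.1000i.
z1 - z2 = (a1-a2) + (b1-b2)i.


Real: -13.8 - 14 = -27.8
Imag: -18.6 - 9.1 = -27.7

-27.8000 - 27.7000i


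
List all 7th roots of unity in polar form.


The 7th roots of unity are cis(360k/7°) for k=0..6
Angle step = 360/7 = 51.4286°
Primitive root: cis(51.4286°)
Primitive root = 0.6235 + 0.7818i

7 roots at angles: 0°, 51.4286°, 102.8571°, 154.2857°, 205.7143°, 257.1429°, 308.5714°


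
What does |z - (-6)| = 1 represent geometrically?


|z - z0| = r is a circle with center z0 and radius r.
Center = (-6, 0), radius = 1

Circle with center (-6, 0) and radius 1


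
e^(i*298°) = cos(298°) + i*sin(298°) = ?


cos(298°) = 0.4695
sin(298°) = -0.8829

e^(i*298°) = 0.4695 - 0.8829i


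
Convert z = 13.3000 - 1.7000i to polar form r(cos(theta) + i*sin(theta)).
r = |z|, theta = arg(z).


r = sqrt(176.89+2.89) = sqrt(179.78) = 13.4082
theta = atan2(-1.7, 13.3) = -7.2840 degrees

r = 13.4082, theta = -7.2840 degrees


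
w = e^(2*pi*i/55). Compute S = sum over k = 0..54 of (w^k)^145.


The roots are w_k = w^k with w = e^(2*pi*i/55), and (w^k)^145 = (w^145)^k.
So S = 1 + u + u^2 + ... + u^(54) with u = w^145.
145 = 2*55 + 35, so 145 is not a multiple of 55: u = (w^55)^2 * w^35 = w^35 ≠ 1 (w is a primitive 55th root), while u^55 = (w^55)^145 = 1.
Geometric series: S = (1 - u^55)/(1 - u) = (1 - 1)/(1 - u) = 0

S = 0


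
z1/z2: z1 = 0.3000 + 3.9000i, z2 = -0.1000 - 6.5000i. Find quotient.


Conjugate of z2 = -0.1000 + 6.5000i
Numerator: (0.3000 + 3.9000i)(-0.1000 + 6.5000i) = -25.3800 + 1.5600i
Denominator: (-0.1)^2 + (-6.5)^2 = 42.26
Result = (-25.3800 + 1.5600i)/42.26

-0.6006 + 0.0369i


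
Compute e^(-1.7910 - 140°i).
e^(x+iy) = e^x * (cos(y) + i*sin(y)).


e^-1.7910 = 0.1668
cos(-140°) = -0.766
sin(-140°) = -0.6428
Real = 0.1668*(-0.766) = -0.1278
Imag = 0.1668*(-0.6428) = -0.1072

-0.1278 - 0.1072i


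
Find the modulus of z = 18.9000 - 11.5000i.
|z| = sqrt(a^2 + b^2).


|z| = sqrt(18.9^2 + (-11.5)^2) = sqrt(357.21 + 132.25) = sqrt(489.46) = 22.1237

|z| = 22.1237


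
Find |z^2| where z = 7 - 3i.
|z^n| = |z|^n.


|z| = sqrt(49+9) = sqrt(58) = 7.6158
|z^2| = |z|^2 = (sqrt(58))^2 = 58

|z^2| = 58


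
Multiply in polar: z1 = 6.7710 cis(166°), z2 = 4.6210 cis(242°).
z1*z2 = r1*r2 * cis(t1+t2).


r = 6.7710 * 4.6210 = 31.2888
theta = 166° + 242° = 408° = 48° (mod 360)

31.2888 cis(48°)


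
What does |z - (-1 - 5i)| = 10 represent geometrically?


|z - z0| = r is a circle with center z0 and radius r.
Center = (-1, -5), radius = 10

Circle with center (-1, -5) and radius 10


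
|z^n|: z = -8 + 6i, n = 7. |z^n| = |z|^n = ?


|z| = sqrt(64+36) = sqrt(100) = 10
|z^7| = |z|^7 = 10^7 = 10000000

|z^7| = 10000000


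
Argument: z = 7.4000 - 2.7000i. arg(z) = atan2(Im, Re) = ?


Re = 7.4, Im = -2.7
arg = atan2(-2.7, 7.4) = -20.0452 degrees

arg(z) = -20.0452 degrees


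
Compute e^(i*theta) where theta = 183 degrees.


cos(183°) = -0.9986
sin(183°) = -0.0523

e^(i*183°) = -0.9986 - 0.0523i


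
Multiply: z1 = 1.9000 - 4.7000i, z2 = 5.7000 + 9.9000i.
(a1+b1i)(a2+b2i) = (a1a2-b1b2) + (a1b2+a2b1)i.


Real = 1.9*5.7 - (-4.7)*9.9 = 10.83 - (-46.53) = 57.36
Imag = 1.9*9.9 + 5.7*(-4.7) = 18.81 - (26.79) = -7.98

57.3600 - 7.9800i


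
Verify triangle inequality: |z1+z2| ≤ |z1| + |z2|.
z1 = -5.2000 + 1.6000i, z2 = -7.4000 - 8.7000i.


|z1| = sqrt((-5.2)^2 + 1.6^2) = sqrt(29.6) = 5.4406
|z2| = sqrt((-7.4)^2 + (-8.7)^2) = sqrt(130.45) = 11.4215
z1+z2 = -12.6000 - 7.1000i
|z1+z2| = sqrt(209.17) = 14.4627
|z1|+|z2| = 5.4406 + 11.4215 = 16.8621

|z1+z2| = 14.4627 ≤ |z1|+|z2| = 16.8621 (verified)


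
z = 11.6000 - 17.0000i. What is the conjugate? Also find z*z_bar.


z_bar = 11.6000 + 17.0000i
z*z_bar = 11.6^2 + (-17)^2 = 134.56 + 289 = 423.56

z_bar = 11.6000 + 17.0000i, z*z_bar = 423.56


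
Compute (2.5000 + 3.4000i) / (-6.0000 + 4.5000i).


Conjugate of z2 = -6.0000 - 4.5000i
Numerator: (2.5000 + 3.4000i)(-6.0000 - 4.5000i) = 0.3000 - 31.6500i
Denominator: (-6)^2 + 4.5^2 = 56.25
Result = (0.3000 - 31.6500i)/56.25

0.0053 - 0.5627i


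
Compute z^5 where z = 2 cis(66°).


r^5 = 2^5 = 32
n*theta = 5*66° = 330° = 330° (mod 360)
a = 32*cos(330°) = 27.7128
b = 32*sin(330°) = -16.0000

32 cis(330°) = 27.7128 - 16.0000i


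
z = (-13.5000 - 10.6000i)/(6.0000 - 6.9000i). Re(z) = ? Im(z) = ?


Multiply by conjugate: (-13.5000 - 10.6000i)(6.0000 + 6.9000i) / (6^2 + (-6.9)^2)
Numerator real = -13.5*6 - (10.6)*(-6.9) = -7.86
Numerator imag = -10.6*6 - (-13.5)*(-6.9) = -156.75
Denominator = 83.61
Re(z) = -7.86/83.61 = -0.0940
Im(z) = -156.75/83.61 = -1.8748

Re(z) = -0.0940, Im(z) = -1.8748


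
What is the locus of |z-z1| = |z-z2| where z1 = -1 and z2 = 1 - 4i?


Equal distances means the locus is the perpendicular bisector of z1 and z2.
Midpoint = ((-1+1)/2, (0+(-4))/2) = (0, -2.0000)

Perpendicular bisector through (0, -2.0000)


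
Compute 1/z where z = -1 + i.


|z|^2 = 1+1 = 2
1/z = (-1 - 1i)/2

1/z = -0.5000 - 0.5000i


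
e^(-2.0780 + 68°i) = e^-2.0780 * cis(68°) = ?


e^-2.0780 = 0.1252
cos(68°) = 0.3746
sin(68°) = 0.9272
Real = 0.1252*0.3746 = 0.0469
Imag = 0.1252*0.9272 = 0.1161

0.0469 + 0.1161i


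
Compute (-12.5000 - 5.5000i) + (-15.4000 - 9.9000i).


Real: -12.5 - 15.4 = -27.9
Imag: -5.5 - 9.9 = -15.4

-27.9000 - 15.4000i


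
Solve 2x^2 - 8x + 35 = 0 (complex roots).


disc = (-8)^2 - 4*2*35 = 64 - 280 = -216
sqrt(|disc|) = sqrt(216) = 14.6969
Real part = 8/(2*2) = 2.0000
Imag part = 14.6969/(2*2) = 3.6742

2.0000 ± 3.6742i


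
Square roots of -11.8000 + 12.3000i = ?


|z| = sqrt(139.24+151.29) = 17.0449
sqrt((|z|+a)/2) = sqrt((17.0449+(-11.8))/2) = sqrt(2.6225) = 1.6194
sqrt((|z|-a)/2) = sqrt((17.0449-(-11.8))/2) = sqrt(14.4225) = 3.7977

±(1.6194 + 3.7977i) i.e. 1.6194 + 3.7977i and -1.6194 - 3.7977i


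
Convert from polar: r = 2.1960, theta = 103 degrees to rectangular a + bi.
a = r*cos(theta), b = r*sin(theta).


a = 2.1960*cos(103°) = 2.1960*(-0.22495) = -0.4940
b = 2.1960*sin(103°) = 2.1960*0.97437 = 2.1397

-0.4940 + 2.1397i


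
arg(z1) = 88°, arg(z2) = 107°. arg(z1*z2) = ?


arg(z1*z2) = 88° + 107° = 195°
Normalized to (-180°, 180°]: -165°

-165°


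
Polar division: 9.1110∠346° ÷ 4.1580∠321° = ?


r = 9.1110 / 4.1580 = 2.1912
theta = 346° - 321° = 25° = 25° (mod 360)

2.1912 cis(25°)


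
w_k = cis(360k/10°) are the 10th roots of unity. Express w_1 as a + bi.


Angle = 360*1/10 = 36°
a = cos(36°) = 0.8090
b = sin(36°) = 0.5878

0.8090 + 0.5878i


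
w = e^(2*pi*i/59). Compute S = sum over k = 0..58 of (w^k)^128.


The roots are w_k = w^k with w = e^(2*pi*i/59), and (w^k)^128 = (w^128)^k.
So S = 1 + u + u^2 + ... + u^(58) with u = w^128.
128 = 2*59 + 10, so 128 is not a multiple of 59: u = (w^59)^2 * w^10 = w^10 ≠ 1 (w is a primitive 59th root), while u^59 = (w^59)^128 = 1.
Geometric series: S = (1 - u^59)/(1 - u) = (1 - 1)/(1 - u) = 0

S = 0


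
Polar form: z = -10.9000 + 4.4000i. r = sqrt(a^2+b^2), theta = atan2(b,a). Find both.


r = sqrt(118.81+19.36) = sqrt(138.17) = 11.7546
theta = atan2(4.4, -10.9) = 158.0176 degrees

r = 11.7546, theta = 158.0176 degrees


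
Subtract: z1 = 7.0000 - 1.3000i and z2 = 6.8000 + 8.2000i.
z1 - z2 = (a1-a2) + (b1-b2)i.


Real: 7 - 6.8 = 0.2
Imag: -1.3 - 8.2 = -9.5

0.2000 - 9.5000i


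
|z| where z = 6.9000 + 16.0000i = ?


|z| = sqrt(6.9^2 + 16^2) = sqrt(47.61 + 256) = sqrt(303.61) = 17.4244

|z| = 17.4244


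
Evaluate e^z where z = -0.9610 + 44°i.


e^-0.9610 = 0.38251
cos(44°) = 0.71934
sin(44°) = 0.6947
Real = 0.38251*0.71934 = 0.2752
Imag = 0.38251*0.6947 = 0.2657

0.2752 + 0.2657i


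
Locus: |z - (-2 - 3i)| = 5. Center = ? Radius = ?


|z - z0| = r is a circle with center z0 and radius r.
Center = (-2, -3), radius = 5

Circle with center (-2, -3) and radius 5


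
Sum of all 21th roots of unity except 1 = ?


With w = e^(2*pi*i/21), all 21 of the 21th roots of unity w^0 = 1, w, ..., w^(20) sum to 0: 1 + w + ... + w^(20) = (1 - w^21)/(1 - w) = 0 since w^21 = 1, w ≠ 1.
Removing the root 1: w + w^2 + ... + w^(20) = 0 - 1 = -1

Sum = -1


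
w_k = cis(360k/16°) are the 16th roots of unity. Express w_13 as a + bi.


Angle = 360*13/16 = 292.5°
a = cos(292.5°) = 0.3827
b = sin(292.5°) = -0.9239

0.3827 - 0.9239i


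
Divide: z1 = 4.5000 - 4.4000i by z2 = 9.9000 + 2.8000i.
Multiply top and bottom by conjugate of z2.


Conjugate of z2 = 9.9000 - 2.8000i
Numerator: (4.5000 - 4.4000i)(9.9000 - 2.8000i) = 32.2300 - 56.1600i
Denominator: 9.9^2 + 2.8^2 = 105.85
Result = (32.2300 - 56.1600i)/105.85

0.3045 - 0.5306i


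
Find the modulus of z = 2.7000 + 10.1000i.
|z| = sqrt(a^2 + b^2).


|z| = sqrt(2.7^2 + 10.1^2) = sqrt(7.29 + 102.01) = sqrt(109.3) = 10.4547

|z| = 10.4547


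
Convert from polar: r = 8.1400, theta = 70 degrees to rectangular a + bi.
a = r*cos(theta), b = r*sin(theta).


a = 8.1400*cos(70°) = 8.1400*0.34202 = 2.7840
b = 8.1400*sin(70°) = 8.1400*0.93969 = 7.6491

2.7840 + 7.6491i


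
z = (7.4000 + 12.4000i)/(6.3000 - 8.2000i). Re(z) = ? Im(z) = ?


Multiply by conjugate: (7.4000 + 12.4000i)(6.3000 + 8.2000i) / (6.3^2 + (-8.2)^2)
Numerator real = 7.4*6.3 + 12.4*(-8.2) = -55.06
Numerator imag = 12.4*6.3 - 7.4*(-8.2) = 138.8
Denominator = 106.93
Re(z) = -55.06/106.93 = -0.5149
Im(z) = 138.8/106.93 = 1.2980

Re(z) = -0.5149, Im(z) = 1.2980


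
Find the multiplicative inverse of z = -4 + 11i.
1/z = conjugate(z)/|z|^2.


|z|^2 = 16+121 = 137
1/z = (-4 - 11i)/137

1/z = -0.0292 - 0.0803i


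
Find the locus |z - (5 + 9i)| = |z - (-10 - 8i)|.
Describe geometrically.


Equal distances means the locus is the perpendicular bisector of z1 and z2.
Midpoint = ((5+(-10))/2, (9+(-8))/2) = (-2.5000, 0.5000)

Perpendicular bisector through (-2.5000, 0.5000)


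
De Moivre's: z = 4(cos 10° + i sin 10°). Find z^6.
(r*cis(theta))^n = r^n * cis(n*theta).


r^6 = 4^6 = 4096
n*theta = 6*10° = 60° = 60° (mod 360)
a = 4096*cos(60°) = 2048.0000
b = 4096*sin(60°) = 3547.2401

4096 cis(60°) = 2048.0000 + 3547.2401i


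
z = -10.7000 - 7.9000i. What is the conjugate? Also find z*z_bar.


z_bar = -10.7000 + 7.9000i
z*z_bar = (-10.7)^2 + (-7.9)^2 = 114.49 + 62.41 = 176.9

z_bar = -10.7000 + 7.9000i, z*z_bar = 176.9


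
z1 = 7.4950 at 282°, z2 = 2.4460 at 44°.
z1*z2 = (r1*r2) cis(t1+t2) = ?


r = 7.4950 * 2.4460 = 18.3328
theta = 282° + 44° = 326° = 326° (mod 360)

18.3328 cis(326°)


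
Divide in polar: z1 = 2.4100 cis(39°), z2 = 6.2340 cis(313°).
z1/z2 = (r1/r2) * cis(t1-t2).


r = 2.4100 / 6.2340 = 0.3866
theta = 39° - 313° = -274° = 86° (mod 360)

0.3866 cis(86°)


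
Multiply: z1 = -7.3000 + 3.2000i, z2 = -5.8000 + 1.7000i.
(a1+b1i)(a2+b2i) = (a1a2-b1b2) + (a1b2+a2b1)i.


Real = -7.3*(-5.8) - 3.2*1.7 = 42.34 - 5.44 = 36.9
Imag = -7.3*1.7 - (5.8)*3.2 = -12.41 - (18.56) = -30.97

36.9000 - 30.9700i


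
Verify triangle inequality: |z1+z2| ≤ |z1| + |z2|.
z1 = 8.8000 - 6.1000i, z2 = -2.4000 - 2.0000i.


|z1| = sqrt(8.8^2 + (-6.1)^2) = sqrt(114.65) = 10.7075
|z2| = sqrt((-2.4)^2 + (-2)^2) = sqrt(9.76) = 3.1241
z1+z2 = 6.4000 - 8.1000i
|z1+z2| = sqrt(106.57) = 10.3233
|z1|+|z2| = 10.7075 + 3.1241 = 13.8316

|z1+z2| = 10.3233 ≤ |z1|+|z2| = 13.8316 (verified)


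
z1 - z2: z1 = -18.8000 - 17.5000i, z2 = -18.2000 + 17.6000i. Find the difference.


Real: -18.8 + 18.2 = -0.6
Imag: -17.5 - 17.6 = -35.1

-0.6000 - 35.1000i


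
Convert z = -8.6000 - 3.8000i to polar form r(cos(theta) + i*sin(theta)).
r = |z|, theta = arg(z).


r = sqrt(73.96+14.44) = sqrt(88.4) = 9.4021
theta = atan2(-3.8, -8.6) = -156.1613 degrees

r = 9.4021, theta = -156.1613 degrees


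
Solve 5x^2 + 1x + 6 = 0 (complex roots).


disc = 1^2 - 4*5*6 = 1 - 120 = -119
sqrt(|disc|) = sqrt(119) = 10.9087
Real part = -1/(2*5) = -0.1000
Imag part = 10.9087/(2*5) = 1.0909

-0.1000 ± 1.0909i


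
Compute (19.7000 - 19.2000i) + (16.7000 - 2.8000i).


Real: 19.7 + 16.7 = 36.4
Imag: -19.2 - 2.8 = -22

36.4000 - 22.0000i


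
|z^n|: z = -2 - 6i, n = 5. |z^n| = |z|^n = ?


|z| = sqrt(4+36) = sqrt(40) = 6.3246
|z^5| = |z|^5 = (sqrt(40))^5 = 40^2 * sqrt(40) = 1600*sqrt(40)

|z^5| = 1600*sqrt(40) ≈ 10119.2885


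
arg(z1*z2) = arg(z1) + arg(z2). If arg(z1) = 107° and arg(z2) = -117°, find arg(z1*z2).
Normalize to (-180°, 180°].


arg(z1*z2) = 107° - 117° = -10°
Normalized to (-180°, 180°]: -10°

-10°


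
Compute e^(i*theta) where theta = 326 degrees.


cos(326°) = 0.8290
sin(326°) = -0.5592

e^(i*326°) = 0.8290 - 0.5592i


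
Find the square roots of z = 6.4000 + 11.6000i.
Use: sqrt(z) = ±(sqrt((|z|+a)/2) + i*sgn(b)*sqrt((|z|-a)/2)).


|z| = sqrt(40.96+134.56) = 13.2484
sqrt((|z|+a)/2) = sqrt((13.2484+6.4)/2) = sqrt(9.8242) = 3.1344
sqrt((|z|-a)/2) = sqrt((13.2484-6.4)/2) = sqrt(3.4242) = 1.8505

±(3.1344 + 1.8505i) i.e. 3.1344 + 1.8505i and -3.1344 - 1.8505i


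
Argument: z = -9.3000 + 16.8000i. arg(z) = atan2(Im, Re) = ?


Re = -9.3, Im = 16.8
arg = atan2(16.8, -9.3) = 118.9677 degrees

arg(z) = 118.9677 degrees


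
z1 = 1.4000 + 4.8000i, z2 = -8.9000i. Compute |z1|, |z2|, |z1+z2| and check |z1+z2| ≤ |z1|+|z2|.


|z1| = sqrt(1.4^2 + 4.8^2) = sqrt(25) = 5.0000
|z2| = sqrt(0^2 + (-8.9)^2) = sqrt(79.21) = 8.9000
z1+z2 = 1.4000 - 4.1000i
|z1+z2| = sqrt(18.77) = 4.3324
|z1|+|z2| = 5.0000 + 8.9000 = 13.9000

|z1+z2| = 4.3324 ≤ |z1|+|z2| = 13.9000 (verified)


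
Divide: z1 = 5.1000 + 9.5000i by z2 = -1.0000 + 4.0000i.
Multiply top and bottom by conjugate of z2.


Conjugate of z2 = -1.0000 - 4.0000i
Numerator: (5.1000 + 9.5000i)(-1.0000 - 4.0000i) = 32.9000 - 29.9000i
Denominator: (-1)^2 + 4^2 = 17
Result = (32.9000 - 29.9000i)/17

1.9353 - 1.7588i


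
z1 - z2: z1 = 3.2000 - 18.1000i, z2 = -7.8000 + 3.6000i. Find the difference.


Real: 3.2 + 7.8 = 11
Imag: -18.1 - 3.6 = -21.7

11.0000 - 21.7000i


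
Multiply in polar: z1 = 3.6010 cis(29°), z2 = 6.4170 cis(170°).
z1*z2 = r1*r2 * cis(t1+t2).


r = 3.6010 * 6.4170 = 23.1076
theta = 29° + 170° = 199° = 199° (mod 360)

23.1076 cis(199°)


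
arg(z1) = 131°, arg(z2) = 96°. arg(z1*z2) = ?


arg(z1*z2) = 131° + 96° = 227°
Normalized to (-180°, 180°]: -133°

-133°


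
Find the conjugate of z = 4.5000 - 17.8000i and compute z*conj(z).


z_bar = 4.5000 + 17.8000i
z*z_bar = 4.5^2 + (-17.8)^2 = 20.25 + 316.84 = 337.09

z_bar = 4.5000 + 17.8000i, z*z_bar = 337.09


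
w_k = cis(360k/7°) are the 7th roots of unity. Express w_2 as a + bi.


Angle = 360*2/7 = 102.8571°
a = cos(102.8571°) = -0.2225
b = sin(102.8571°) = 0.9749

-0.2225 + 0.9749i


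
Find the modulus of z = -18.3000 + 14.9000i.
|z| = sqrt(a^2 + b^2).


|z| = sqrt((-18.3)^2 + 14.9^2) = sqrt(334.89 + 222.01) = sqrt(556.9) = 23.5987

|z| = 23.5987


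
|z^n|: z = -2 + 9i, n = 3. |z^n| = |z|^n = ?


|z| = sqrt(4+81) = sqrt(85) = 9.2195
|z^3| = |z|^3 = (sqrt(85))^3 = 85*sqrt(85)

|z^3| = 85*sqrt(85) ≈ 783.6613


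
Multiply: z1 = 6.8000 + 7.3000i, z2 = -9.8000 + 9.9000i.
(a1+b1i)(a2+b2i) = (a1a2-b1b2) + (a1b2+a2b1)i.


Real = 6.8*(-9.8) - 7.3*9.9 = -66.64 - 72.27 = -138.91
Imag = 6.8*9.9 - (9.8)*7.3 = 67.32 - (71.54) = -4.22

-138.9100 - 4.2200i


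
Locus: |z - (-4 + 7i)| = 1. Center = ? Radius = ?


|z - z0| = r is a circle with center z0 and radius r.
Center = (-4, 7), radius = 1

Circle with center (-4, 7) and radius 1


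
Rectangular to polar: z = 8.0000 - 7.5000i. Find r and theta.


r = sqrt(64+56.25) = sqrt(120.25) = 10.9659
theta = atan2(-7.5, 8) = -43.1524 degrees

r = 10.9659, theta = -43.1524 degrees


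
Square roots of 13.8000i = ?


|z| = sqrt(0+190.44) = 13.8000
sqrt((|z|+a)/2) = sqrt((13.8000+0)/2) = sqrt(6.9000) = 2.6268
sqrt((|z|-a)/2) = sqrt((13.8000-0)/2) = sqrt(6.9000) = 2.6268

±(2.6268 + 2.6268i) i.e. 2.6268 + 2.6268i and -2.6268 - 2.6268i


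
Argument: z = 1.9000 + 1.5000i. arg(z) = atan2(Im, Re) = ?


Re = 1.9, Im = 1.5
arg = atan2(1.5, 1.9) = 38.2902 degrees

arg(z) = 38.2902 degrees


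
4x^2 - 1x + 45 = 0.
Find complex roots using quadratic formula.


disc = (-1)^2 - 4*4*45 = 1 - 720 = -719
sqrt(|disc|) = sqrt(719) = 26.8142
Real part = 1/(2*4) = 0.1250
Imag part = 26.8142/(2*4) = 3.3518

0.1250 ± 3.3518i


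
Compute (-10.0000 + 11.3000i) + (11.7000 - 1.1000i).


Real: -10 + 11.7 = 1.7
Imag: 11.3 - 1.1 = 10.2

1.7000 + 10.2000i


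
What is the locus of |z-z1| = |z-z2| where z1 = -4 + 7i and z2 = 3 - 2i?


Equal distances means the locus is the perpendicular bisector of z1 and z2.
Midpoint = ((-4+3)/2, (7+(-2))/2) = (-0.5000, 2.5000)

Perpendicular bisector through (-0.5000, 2.5000)


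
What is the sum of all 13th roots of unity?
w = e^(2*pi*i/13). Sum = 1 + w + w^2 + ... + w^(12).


The sum of all 13th roots of unity is 0.
Geometric series: (1 - w^13)/(1 - w) = (1-1)/(1-w) = 0 since w^13 = 1, w ≠ 1.
Alternatively: coefficient of z^12 in z^13 - 1 is 0.

0


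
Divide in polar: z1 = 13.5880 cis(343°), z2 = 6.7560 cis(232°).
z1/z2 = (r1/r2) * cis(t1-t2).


r = 13.5880 / 6.7560 = 2.0112
theta = 343° - 232° = 111° = 111° (mod 360)

2.0112 cis(111°)


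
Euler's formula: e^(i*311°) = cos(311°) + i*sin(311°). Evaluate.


cos(311°) = 0.6561
sin(311°) = -0.7547

e^(i*311°) = 0.6561 - 0.7547i


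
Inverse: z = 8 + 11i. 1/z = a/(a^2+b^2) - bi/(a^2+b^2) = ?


|z|^2 = 64+121 = 185
1/z = (8 - 11i)/185

1/z = 0.0432 - 0.0595i


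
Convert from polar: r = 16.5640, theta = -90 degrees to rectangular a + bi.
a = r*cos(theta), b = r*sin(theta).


a = 16.5640*cos(-90°) = 16.5640*0 = 0
b = 16.5640*sin(-90°) = 16.5640*(-1) = -16.5640

0 - 16.5640i


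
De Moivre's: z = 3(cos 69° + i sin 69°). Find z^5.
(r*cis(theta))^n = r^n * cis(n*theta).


r^5 = 3^5 = 243
n*theta = 5*69° = 345° = 345° (mod 360)
a = 243*cos(345°) = 234.7200
b = 243*sin(345°) = -62.8930

243 cis(345°) = 234.7200 - 62.8930i


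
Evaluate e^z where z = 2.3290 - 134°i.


e^2.3290 = 10.26767
cos(-134°) = -0.69466
sin(-134°) = -0.71934
Real = 10.26767*(-0.69466) = -7.1325
Imag = 10.26767*(-0.71934) = -7.3859

-7.1325 - 7.3859i


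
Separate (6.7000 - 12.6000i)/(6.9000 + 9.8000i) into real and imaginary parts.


Multiply by conjugate: (6.7000 - 12.6000i)(6.9000 - 9.8000i) / (6.9^2 + 9.8^2)
Numerator real = 6.7*6.9 - (12.6)*9.8 = -77.25
Numerator imag = -12.6*6.9 - 6.7*9.8 = -152.6
Denominator = 143.65
Re(z) = -77.25/143.65 = -0.5378
Im(z) = -152.6/143.65 = -1.0623

Re(z) = -0.5378, Im(z) = -1.0623


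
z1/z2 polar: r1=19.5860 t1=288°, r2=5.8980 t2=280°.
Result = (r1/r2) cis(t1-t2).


r = 19.5860 / 5.8980 = 3.3208
theta = 288° - 280° = 8° = 8° (mod 360)

3.3208 cis(8°)


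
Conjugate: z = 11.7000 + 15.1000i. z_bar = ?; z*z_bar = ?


z_bar = 11.7000 - 15.1000i
z*z_bar = 11.7^2 + 15.1^2 = 136.89 + 228.01 = 364.9

z_bar = 11.7000 - 15.1000i, z*z_bar = 364.9


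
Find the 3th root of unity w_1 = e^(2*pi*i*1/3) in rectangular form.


Angle = 360*1/3 = 120°
a = cos(120°) = -0.5000
b = sin(120°) = 0.8660

-0.5000 + 0.8660i


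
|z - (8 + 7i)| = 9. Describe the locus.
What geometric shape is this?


|z - z0| = r is a circle with center z0 and radius r.
Center = (8, 7), radius = 9

Circle with center (8, 7) and radius 9


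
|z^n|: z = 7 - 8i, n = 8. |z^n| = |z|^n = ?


|z| = sqrt(49+64) = sqrt(113) = 10.6301
|z^8| = |z|^8 = (sqrt(113))^8 = 113^4 = 163047361

|z^8| = 163047361


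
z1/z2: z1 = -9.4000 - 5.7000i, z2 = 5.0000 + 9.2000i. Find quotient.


Conjugate of z2 = 5.0000 - 9.2000i
Numerator: (-9.4000 - 5.7000i)(5.0000 - 9.2000i) = -99.4400 + 57.9800i
Denominator: 5^2 + 9.2^2 = 109.64
Result = (-99.4400 + 57.9800i)/109.64

-0.9070 + 0.5288i


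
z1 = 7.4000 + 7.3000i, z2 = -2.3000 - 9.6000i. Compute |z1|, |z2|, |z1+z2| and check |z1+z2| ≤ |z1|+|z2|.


|z1| = sqrt(7.4^2 + 7.3^2) = sqrt(108.05) = 10.3947
|z2| = sqrt((-2.3)^2 + (-9.6)^2) = sqrt(97.45) = 9.8717
z1+z2 = 5.1000 - 2.3000i
|z1+z2| = sqrt(31.3) = 5.5946
|z1|+|z2| = 10.3947 + 9.8717 = 20.2664

|z1+z2| = 5.5946 ≤ |z1|+|z2| = 20.2664 (verified)


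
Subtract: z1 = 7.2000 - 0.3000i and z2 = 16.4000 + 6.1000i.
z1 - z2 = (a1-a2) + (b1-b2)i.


Real: 7.2 - 16.4 = -9.2
Imag: -0.3 - 6.1 = -6.4

-9.2000 - 6.4000i


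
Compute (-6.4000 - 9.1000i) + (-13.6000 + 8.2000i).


Real: -6.4 - 13.6 = -20
Imag: -9.1 + 8.2 = -0.9

-20.0000 - 0.9000i


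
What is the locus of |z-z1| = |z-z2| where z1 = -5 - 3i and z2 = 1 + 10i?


Equal distances means the locus is the perpendicular bisector of z1 and z2.
Midpoint = ((-5+1)/2, (-3+10)/2) = (-2.0000, 3.5000)

Perpendicular bisector through (-2.0000, 3.5000)


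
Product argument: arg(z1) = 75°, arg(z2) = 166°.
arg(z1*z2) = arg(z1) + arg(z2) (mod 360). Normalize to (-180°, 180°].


arg(z1*z2) = 75° + 166° = 241°
Normalized to (-180°, 180°]: -119°

-119°


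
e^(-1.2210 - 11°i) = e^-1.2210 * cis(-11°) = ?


e^-1.2210 = 0.2949
cos(-11°) = 0.9816
sin(-11°) = -0.1908
Real = 0.2949*0.9816 = 0.2895
Imag = 0.2949*(-0.1908) = -0.0563

0.2895 - 0.0563i


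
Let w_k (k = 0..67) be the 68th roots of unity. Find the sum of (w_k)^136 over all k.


The roots are w_k = w^k with w = e^(2*pi*i/68), and (w^k)^136 = (w^136)^k.
So S = 1 + u + u^2 + ... + u^(67) with u = w^136.
136 = 2*68 + 0, so 136 is a multiple of 68 and u = (w^68)^2 = 1.
Every one of the 68 terms equals 1: S = 68

S = 68


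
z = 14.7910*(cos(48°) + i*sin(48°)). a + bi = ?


a = 14.7910*cos(48°) = 14.7910*0.66913 = 9.8971
b = 14.7910*sin(48°) = 14.7910*0.743145 = 10.9919

9.8971 + 10.9919i


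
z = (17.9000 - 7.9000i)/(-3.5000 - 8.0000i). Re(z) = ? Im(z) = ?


Multiply by conjugate: (17.9000 - 7.9000i)(-3.5000 + 8.0000i) / ((-3.5)^2 + (-8)^2)
Numerator real = 17.9*(-3.5) - (7.9)*(-8) = 0.55
Numerator imag = -7.9*(-3.5) - 17.9*(-8) = 170.85
Denominator = 76.25
Re(z) = 0.55/76.25 = 0.0072
Im(z) = 170.85/76.25 = 2.2407

Re(z) = 0.0072, Im(z) = 2.2407


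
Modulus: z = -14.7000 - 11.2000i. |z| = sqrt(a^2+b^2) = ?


|z| = sqrt((-14.7)^2 + (-11.2)^2) = sqrt(216.09 + 125.44) = sqrt(341.53) = 18.4805

|z| = 18.4805


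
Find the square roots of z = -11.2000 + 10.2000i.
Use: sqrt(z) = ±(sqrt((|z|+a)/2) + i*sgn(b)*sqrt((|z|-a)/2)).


|z| = sqrt(125.44+104.04) = 15.1486
sqrt((|z|+a)/2) = sqrt((15.1486+(-11.2))/2) = sqrt(1.9743) = 1.4051
sqrt((|z|-a)/2) = sqrt((15.1486-(-11.2))/2) = sqrt(13.1743) = 3.6296

±(1.4051 + 3.6296i) i.e. 1.4051 + 3.6296i and -1.4051 - 3.6296i


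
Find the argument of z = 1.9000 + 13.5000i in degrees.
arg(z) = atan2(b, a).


Re = 1.9, Im = 13.5
arg = atan2(13.5, 1.9) = 81.9888 degrees

arg(z) = 81.9888 degrees


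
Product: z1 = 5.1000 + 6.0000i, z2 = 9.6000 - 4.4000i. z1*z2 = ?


Real = 5.1*9.6 - 6*(-4.4) = 48.96 - (-26.4) = 75.36
Imag = 5.1*(-4.4) + 9.6*6 = -22.44 + 57.6 = 35.16

75.3600 + 35.1600i


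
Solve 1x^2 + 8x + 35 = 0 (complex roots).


disc = 8^2 - 4*1*35 = 64 - 140 = -76
sqrt(|disc|) = sqrt(76) = 8.7178
Real part = -8/(2*1) = -4.0000
Imag part = 8.7178/(2*1) = 4.3589

-4.0000 ± 4.3589i


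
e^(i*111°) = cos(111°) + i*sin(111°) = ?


cos(111°) = -0.3584
sin(111°) = 0.9336

e^(i*111°) = -0.3584 + 0.9336i


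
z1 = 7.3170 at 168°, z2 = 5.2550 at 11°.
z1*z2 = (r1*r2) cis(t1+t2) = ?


r = 7.3170 * 5.2550 = 38.4508
theta = 168° + 11° = 179° = 179° (mod 360)

38.4508 cis(179°)


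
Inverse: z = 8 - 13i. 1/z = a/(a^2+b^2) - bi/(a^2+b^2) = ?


|z|^2 = 64+169 = 233
1/z = (8 + 13i)/233

1/z = 0.0343 + 0.0558i


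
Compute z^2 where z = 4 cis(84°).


r^2 = 4^2 = 16
n*theta = 2*84° = 168° = 168° (mod 360)
a = 16*cos(168°) = -15.6504
b = 16*sin(168°) = 3.3266

16 cis(168°) = -15.6504 + 3.3266i


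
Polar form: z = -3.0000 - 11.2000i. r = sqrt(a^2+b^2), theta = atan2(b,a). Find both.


r = sqrt(9+125.44) = sqrt(134.44) = 11.5948
theta = atan2(-11.2, -3) = -104.9951 degrees

r = 11.5948, theta = -104.9951 degrees


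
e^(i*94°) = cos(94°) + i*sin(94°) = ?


cos(94°) = -0.0698
sin(94°) = 0.9976

e^(i*94°) = -0.0698 + 0.9976i


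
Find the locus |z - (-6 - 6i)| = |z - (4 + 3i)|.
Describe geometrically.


Equal distances means the locus is the perpendicular bisector of z1 and z2.
Midpoint = ((-6+4)/2, (-6+3)/2) = (-1.0000, -1.5000)

Perpendicular bisector through (-1.0000, -1.5000)


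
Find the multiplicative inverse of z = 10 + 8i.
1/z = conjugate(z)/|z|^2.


|z|^2 = 100+64 = 164
1/z = (10 - 8i)/164

1/z = 0.0610 - 0.0488i


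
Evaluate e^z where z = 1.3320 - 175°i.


e^1.3320 = 3.7886
cos(-175°) = -0.9962
sin(-175°) = -0.08716
Real = 3.7886*(-0.9962) = -3.7742
Imag = 3.7886*(-0.08716) = -0.3302

-3.7742 - 0.3302i


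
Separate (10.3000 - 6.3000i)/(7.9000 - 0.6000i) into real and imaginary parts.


Multiply by conjugate: (10.3000 - 6.3000i)(7.9000 + 0.6000i) / (7.9^2 + (-0.6)^2)
Numerator real = 10.3*7.9 - (6.3)*(-0.6) = 85.15
Numerator imag = -6.3*7.9 - 10.3*(-0.6) = -43.59
Denominator = 62.77
Re(z) = 85.15/62.77 = 1.3565
Im(z) = -43.59/62.77 = -0.6944

Re(z) = 1.3565, Im(z) = -0.6944


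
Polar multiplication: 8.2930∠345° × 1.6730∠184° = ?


r = 8.2930 * 1.6730 = 13.8742
theta = 345° + 184° = 529° = 169° (mod 360)

13.8742 cis(169°)


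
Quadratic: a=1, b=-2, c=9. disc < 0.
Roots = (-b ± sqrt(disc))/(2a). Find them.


disc = (-2)^2 - 4*1*9 = 4 - 36 = -32
sqrt(|disc|) = sqrt(32) = 5.6569
Real part = 2/(2*1) = 1.0000
Imag part = 5.6569/(2*1) = 2.8284

1.0000 ± 2.8284i


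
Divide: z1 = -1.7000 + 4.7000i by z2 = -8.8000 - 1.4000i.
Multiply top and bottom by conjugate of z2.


Conjugate of z2 = -8.8000 + 1.4000i
Numerator: (-1.7000 + 4.7000i)(-8.8000 + 1.4000i) = 8.3800 - 43.7400i
Denominator: (-8.8)^2 + (-1.4)^2 = 79.4
Result = (8.3800 - 43.7400i)/79.4

0.1055 - 0.5509i


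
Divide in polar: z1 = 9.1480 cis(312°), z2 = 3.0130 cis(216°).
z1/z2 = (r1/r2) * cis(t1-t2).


r = 9.1480 / 3.0130 = 3.0362
theta = 312° - 216° = 96° = 96° (mod 360)

3.0362 cis(96°)


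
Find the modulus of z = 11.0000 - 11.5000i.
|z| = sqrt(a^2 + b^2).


|z| = sqrt(11^2 + (-11.5)^2) = sqrt(121 + 132.25) = sqrt(253.25) = 15.9138

|z| = 15.9138


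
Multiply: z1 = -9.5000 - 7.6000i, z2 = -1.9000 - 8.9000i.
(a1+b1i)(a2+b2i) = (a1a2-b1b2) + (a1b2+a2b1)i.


Real = -9.5*(-1.9) - (-7.6)*(-8.9) = 18.05 - 67.64 = -49.59
Imag = -9.5*(-8.9) - (1.9)*(-7.6) = 84.55 + 14.44 = 98.99

-49.5900 + 98.9900i


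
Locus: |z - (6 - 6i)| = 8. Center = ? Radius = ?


|z - z0| = r is a circle with center z0 and radius r.
Center = (6, -6), radius = 8

Circle with center (6, -6) and radius 8


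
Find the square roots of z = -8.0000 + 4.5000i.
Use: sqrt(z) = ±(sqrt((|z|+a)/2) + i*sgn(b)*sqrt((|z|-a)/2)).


|z| = sqrt(64+20.25) = 9.1788
sqrt((|z|+a)/2) = sqrt((9.1788+(-8))/2) = sqrt(0.5894) = 0.7677
sqrt((|z|-a)/2) = sqrt((9.1788-(-8))/2) = sqrt(8.5894) = 2.9308

±(0.7677 + 2.9308i) i.e. 0.7677 + 2.9308i and -0.7677 - 2.9308i


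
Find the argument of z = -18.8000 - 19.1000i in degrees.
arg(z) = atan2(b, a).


Re = -18.8, Im = -19.1
arg = atan2(-19.1, -18.8) = -134.5465 degrees

arg(z) = -134.5465 degrees
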